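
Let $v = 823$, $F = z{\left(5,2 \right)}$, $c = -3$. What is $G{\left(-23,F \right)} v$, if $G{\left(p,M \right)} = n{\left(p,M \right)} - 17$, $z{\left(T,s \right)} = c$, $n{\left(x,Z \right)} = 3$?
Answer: $-11522$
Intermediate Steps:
$z{\left(T,s \right)} = -3$
$F = -3$
$G{\left(p,M \right)} = -14$ ($G{\left(p,M \right)} = 3 - 17 = -14$)
$G{\left(-23,F \right)} v = \left(-14\right) 823 = -11522$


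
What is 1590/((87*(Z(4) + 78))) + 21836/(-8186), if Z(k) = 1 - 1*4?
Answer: -4315472/1780455 ≈ -2.4238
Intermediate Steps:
Z(k) = -3 (Z(k) = 1 - 4 = -3)
1590/((87*(Z(4) + 78))) + 21836/(-8186) = 1590/((87*(-3 + 78))) + 21836/(-8186) = 1590/((87*75)) + 21836*(-1/8186) = 1590/6525 - 10918/4093 = 1590*(1/6525) - 10918/4093 = 106/435 - 10918/4093 = -4315472/1780455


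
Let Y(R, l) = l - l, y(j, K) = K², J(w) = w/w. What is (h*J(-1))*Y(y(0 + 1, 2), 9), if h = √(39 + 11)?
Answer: 0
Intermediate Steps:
J(w) = 1
h = 5*√2 (h = √50 = 5*√2 ≈ 7.0711)
Y(R, l) = 0
(h*J(-1))*Y(y(0 + 1, 2), 9) = ((5*√2)*1)*0 = (5*√2)*0 = 0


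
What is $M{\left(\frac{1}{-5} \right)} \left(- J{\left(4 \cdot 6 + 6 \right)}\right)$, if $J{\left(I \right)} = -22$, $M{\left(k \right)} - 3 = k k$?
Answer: $\frac{1672}{25} \approx 66.88$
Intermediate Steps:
$M{\left(k \right)} = 3 + k^{2}$ ($M{\left(k \right)} = 3 + k k = 3 + k^{2}$)
$M{\left(\frac{1}{-5} \right)} \left(- J{\left(4 \cdot 6 + 6 \right)}\right) = \left(3 + \left(\frac{1}{-5}\right)^{2}\right) \left(\left(-1\right) \left(-22\right)\right) = \left(3 + \left(- \frac{1}{5}\right)^{2}\right) 22 = \left(3 + \frac{1}{25}\right) 22 = \frac{76}{25} \cdot 22 = \frac{1672}{25}$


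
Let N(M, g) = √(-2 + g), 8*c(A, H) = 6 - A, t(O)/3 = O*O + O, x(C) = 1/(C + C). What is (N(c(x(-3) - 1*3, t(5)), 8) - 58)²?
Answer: (58 - √6)² ≈ 3085.9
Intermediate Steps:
x(C) = 1/(2*C)
t(O) = 3*O + 3*O² (t(O) = 3*(O*O + O) = 3*(O² + O) = 3*(O + O²) = 3*O + 3*O²)
c(A, H) = ¾ - A/8 (c(A, H) = (6 - A)/8 = ¾ - A/8)
(N(c(x(-3) - 1*3, t(5)), 8) - 58)² = (√(-2 + 8) - 58)² = (√6 - 58)² = (-58 + √6)²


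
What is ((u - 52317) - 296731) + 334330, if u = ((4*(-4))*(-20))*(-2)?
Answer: -15358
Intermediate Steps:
u = -640 (u = -16*(-20)*(-2) = 320*(-2) = -640)
((u - 52317) - 296731) + 334330 = ((-640 - 52317) - 296731) + 334330 = (-52957 - 296731) + 334330 = -349688 + 334330 = -15358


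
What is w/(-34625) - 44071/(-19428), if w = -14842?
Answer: 1814308751/672694500 ≈ 2.6971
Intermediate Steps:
w/(-34625) - 44071/(-19428) = -14842/(-34625) - 44071/(-19428) = -14842*(-1/34625) - 44071*(-1/19428) = 14842/34625 + 44071/19428 = 1814308751/672694500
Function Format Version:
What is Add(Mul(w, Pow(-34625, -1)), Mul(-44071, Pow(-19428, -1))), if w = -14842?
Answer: Rational(1814308751, 672694500) ≈ 2.6971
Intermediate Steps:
Add(Mul(w, Pow(-34625, -1)), Mul(-44071, Pow(-19428, -1))) = Add(Mul(-14842, Pow(-34625, -1)), Mul(-44071, Pow(-19428, -1))) = Add(Mul(-14842, Rational(-1, 34625)), Mul(-44071, Rational(-1, 19428))) = Add(Rational(14842, 34625), Rational(44071, 19428)) = Rational(1814308751, 672694500)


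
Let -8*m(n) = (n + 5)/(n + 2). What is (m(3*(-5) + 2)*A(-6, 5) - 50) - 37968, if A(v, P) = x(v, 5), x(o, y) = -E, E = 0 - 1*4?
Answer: -418202/11 ≈ -38018.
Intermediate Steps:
E = -4 (E = 0 - 4 = -4)
x(o, y) = 4 (x(o, y) = -1*(-4) = 4)
A(v, P) = 4
m(n) = -(5 + n)/(8*(2 + n)) (m(n) = -(n + 5)/(8*(n + 2)) = -(5 + n)/(8*(2 + n)))
(m(3*(-5) + 2)*A(-6, 5) - 50) - 37968 = (((-5 - (3*(-5) + 2))/(8*(2 + (3*(-5) + 2))))*4 - 50) - 37968 = (((-5 - (-15 + 2))/(8*(2 + (-15 + 2))))*4 - 50) - 37968 = (((-5 - 1*(-13))/(8*(2 - 13)))*4 - 50) - 37968 = (((1/8)*(-5 + 13)/(-11))*4 - 50) - 37968 = (((1/8)*(-1/11)*8)*4 - 50) - 37968 = (-1/11*4 - 50) - 37968 = (-4/11 - 50) - 37968 = -554/11 - 37968 = -418202/11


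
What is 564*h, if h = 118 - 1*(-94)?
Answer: 119568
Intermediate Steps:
h = 212 (h = 118 + 94 = 212)
564*h = 564*212 = 119568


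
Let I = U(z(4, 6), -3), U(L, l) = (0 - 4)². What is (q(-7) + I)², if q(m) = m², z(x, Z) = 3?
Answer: 4225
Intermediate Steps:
U(L, l) = 16 (U(L, l) = (-4)² = 16)
I = 16
(q(-7) + I)² = ((-7)² + 16)² = (49 + 16)² = 65² = 4225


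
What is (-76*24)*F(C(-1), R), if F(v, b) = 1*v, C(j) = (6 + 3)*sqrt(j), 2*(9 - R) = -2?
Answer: -16416*I ≈ -16416.0*I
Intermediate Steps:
R = 10 (R = 9 - 1/2*(-2) = 9 + 1 = 10)
C(j) = 9*sqrt(j)
F(v, b) = v
(-76*24)*F(C(-1), R) = (-76*24)*(9*sqrt(-1)) = -16416*I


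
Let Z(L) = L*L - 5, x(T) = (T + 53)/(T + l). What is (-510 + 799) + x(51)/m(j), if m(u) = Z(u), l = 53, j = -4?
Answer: 3180/11 ≈ 289.09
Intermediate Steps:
x(T) = 1 (x(T) = (T + 53)/(T + 53) = (53 + T)/(53 + T) = 1)
Z(L) = -5 + L**2 (Z(L) = L**2 - 5 = -5 + L**2)
m(u) = -5 + u**2
(-510 + 799) + x(51)/m(j) = (-510 + 799) + 1/(-5 + (-4)**2) = 289 + 1/(-5 + 16) = 289 + 1/11 = 3180/11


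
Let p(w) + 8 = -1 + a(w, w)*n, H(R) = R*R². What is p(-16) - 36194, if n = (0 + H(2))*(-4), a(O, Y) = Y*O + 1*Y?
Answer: -43883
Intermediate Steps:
H(R) = R³
a(O, Y) = Y + O*Y (a(O, Y) = O*Y + Y = Y + O*Y)
n = -32 (n = (0 + 2³)*(-4) = (0 + 8)*(-4) = 8*(-4) = -32)
p(w) = -9 - 32*w*(1 + w) (p(w) = -8 + (-1 + (w*(1 + w))*(-32)) = -8 + (-1 - 32*w*(1 + w)) = -9 - 32*w*(1 + w))
p(-16) - 36194 = (-9 - 32*(-16)*(1 - 16)) - 36194 = (-9 - 32*(-16)*(-15)) - 36194 = (-9 - 7680) - 36194 = -7689 - 36194 = -43883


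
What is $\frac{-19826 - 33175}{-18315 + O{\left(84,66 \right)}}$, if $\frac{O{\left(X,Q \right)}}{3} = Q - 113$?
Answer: $\frac{17667}{6152} \approx 2.8717$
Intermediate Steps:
$O{\left(X,Q \right)} = -339 + 3 Q$ ($O{\left(X,Q \right)} = 3 \left(Q - 113\right) = 3 \left(-113 + Q\right) = -339 + 3 Q$)
$\frac{-19826 - 33175}{-18315 + O{\left(84,66 \right)}} = \frac{-19826 - 33175}{-18315 + \left(-339 + 3 \cdot 66\right)} = - \frac{53001}{-18315 + \left(-339 + 198\right)} = - \frac{53001}{-18315 - 141} = - \frac{53001}{-18456} = \left(-53001\right) \left(- \frac{1}{18456}\right) = \frac{17667}{6152}$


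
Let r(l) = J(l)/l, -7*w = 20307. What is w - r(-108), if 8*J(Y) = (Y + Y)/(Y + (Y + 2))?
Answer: -2483255/856 ≈ -2901.0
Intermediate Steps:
w = -2901 (w = -⅐*20307 = -2901)
J(Y) = Y/(4*(2 + 2*Y)) (J(Y) = ((Y + Y)/(Y + (Y + 2)))/8 = ((2*Y)/(Y + (2 + Y)))/8 = ((2*Y)/(2 + 2*Y))/8 = (2*Y/(2 + 2*Y))/8 = Y/(4*(2 + 2*Y)))
r(l) = 1/(8*(1 + l)) (r(l) = (l/(8*(1 + l)))/l = 1/(8*(1 + l)))
w - r(-108) = -2901 - 1/(8*(1 - 108)) = -2901 - 1/(8*(-107)) = -2901 - (-1)/(8*107) = -2901 - 1*(-1/856) = -2901 + 1/856 = -2483255/856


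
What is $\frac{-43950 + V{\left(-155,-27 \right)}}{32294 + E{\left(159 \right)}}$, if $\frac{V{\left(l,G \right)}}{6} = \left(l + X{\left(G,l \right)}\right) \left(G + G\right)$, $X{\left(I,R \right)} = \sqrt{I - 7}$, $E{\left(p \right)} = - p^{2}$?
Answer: $\frac{6270}{7013} - \frac{324 i \sqrt{34}}{7013} \approx 0.89405 - 0.26939 i$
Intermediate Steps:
$X{\left(I,R \right)} = \sqrt{-7 + I}$
$V{\left(l,G \right)} = 12 G \left(l + \sqrt{-7 + G}\right)$ ($V{\left(l,G \right)} = 6 \left(l + \sqrt{-7 + G}\right) \left(G + G\right) = 6 \left(l + \sqrt{-7 + G}\right) 2 G = 6 \cdot 2 G \left(l + \sqrt{-7 + G}\right) = 12 G \left(l + \sqrt{-7 + G}\right)$)
$\frac{-43950 + V{\left(-155,-27 \right)}}{32294 + E{\left(159 \right)}} = \frac{-43950 + 12 \left(-27\right) \left(-155 + \sqrt{-7 - 27}\right)}{32294 - 159^{2}} = \frac{-43950 + 12 \left(-27\right) \left(-155 + \sqrt{-34}\right)}{32294 - 25281} = \frac{-43950 + 12 \left(-27\right) \left(-155 + i \sqrt{34}\right)}{32294 - 25281} = \frac{-43950 + \left(50220 - 324 i \sqrt{34}\right)}{7013} = \left(6270 - 324 i \sqrt{34}\right) \frac{1}{7013} = \frac{6270}{7013} - \frac{324 i \sqrt{34}}{7013}$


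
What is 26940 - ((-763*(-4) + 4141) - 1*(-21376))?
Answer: -1629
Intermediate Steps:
26940 - ((-763*(-4) + 4141) - 1*(-21376)) = 26940 - ((3052 + 4141) + 21376) = 26940 - (7193 + 21376) = 26940 - 1*28569 = 26940 - 28569 = -1629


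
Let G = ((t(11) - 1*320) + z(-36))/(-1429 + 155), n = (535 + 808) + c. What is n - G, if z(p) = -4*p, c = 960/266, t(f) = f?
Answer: 32592883/24206 ≈ 1346.5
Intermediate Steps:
c = 480/133 (c = 960*(1/266) = 480/133 ≈ 3.6090)
n = 179099/133 (n = (535 + 808) + 480/133 = 1343 + 480/133 = 179099/133 ≈ 1346.6)
G = 165/1274 (G = ((11 - 1*320) - 4*(-36))/(-1429 + 155) = ((11 - 320) + 144)/(-1274) = (-309 + 144)*(-1/1274) = -165*(-1/1274) = 165/1274 ≈ 0.12951)
n - G = 179099/133 - 1*165/1274 = 179099/133 - 165/1274 = 32592883/24206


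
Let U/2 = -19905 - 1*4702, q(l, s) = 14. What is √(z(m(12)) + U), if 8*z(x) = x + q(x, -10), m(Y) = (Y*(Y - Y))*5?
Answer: I*√196849/2 ≈ 221.84*I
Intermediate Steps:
U = -49214 (U = 2*(-19905 - 1*4702) = 2*(-19905 - 4702) = 2*(-24607) = -49214)
m(Y) = 0 (m(Y) = (Y*0)*5 = 0*5 = 0)
z(x) = 7/4 + x/8 (z(x) = (x + 14)/8 = (14 + x)/8 = 7/4 + x/8)
√(z(m(12)) + U) = √((7/4 + (⅛)*0) - 49214) = √((7/4 + 0) - 49214) = √(7/4 - 49214) = √(-196849/4) = I*√196849/2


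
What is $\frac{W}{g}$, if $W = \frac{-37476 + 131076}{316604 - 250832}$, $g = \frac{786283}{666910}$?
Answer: $\frac{1733966000}{1436539041} \approx 1.207$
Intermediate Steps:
$g = \frac{786283}{666910}$ ($g = 786283 \cdot \frac{1}{666910} = \frac{786283}{666910} \approx 1.179$)
$W = \frac{2600}{1827}$ ($W = \frac{93600}{65772} = 93600 \cdot \frac{1}{65772} = \frac{2600}{1827} \approx 1.4231$)
$\frac{W}{g} = \frac{2600}{1827 \cdot \frac{786283}{666910}} = \frac{2600}{1827} \cdot \frac{666910}{786283} = \frac{1733966000}{1436539041}$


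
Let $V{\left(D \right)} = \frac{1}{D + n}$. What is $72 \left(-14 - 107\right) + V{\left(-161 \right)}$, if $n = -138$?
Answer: $- \frac{2604889}{299} \approx -8712.0$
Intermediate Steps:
$V{\left(D \right)} = \frac{1}{-138 + D}$ ($V{\left(D \right)} = \frac{1}{D - 138} = \frac{1}{-138 + D}$)
$72 \left(-14 - 107\right) + V{\left(-161 \right)} = 72 \left(-14 - 107\right) + \frac{1}{-138 - 161} = 72 \left(-121\right) + \frac{1}{-299} = -8712 - \frac{1}{299} = - \frac{2604889}{299}$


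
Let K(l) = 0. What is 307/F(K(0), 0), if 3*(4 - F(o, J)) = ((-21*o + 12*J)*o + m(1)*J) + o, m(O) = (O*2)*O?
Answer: 307/4 ≈ 76.750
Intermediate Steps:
m(O) = 2*O**2 (m(O) = (2*O)*O = 2*O**2)
F(o, J) = 4 - 2*J/3 - o/3 - o*(-21*o + 12*J)/3 (F(o, J) = 4 - (((-21*o + 12*J)*o + (2*1**2)*J) + o)/3 = 4 - ((o*(-21*o + 12*J) + (2*1)*J) + o)/3 = 4 - ((o*(-21*o + 12*J) + 2*J) + o)/3 = 4 - ((2*J + o*(-21*o + 12*J)) + o)/3 = 4 - (o + 2*J + o*(-21*o + 12*J))/3 = 4 + (-2*J/3 - o/3 - o*(-21*o + 12*J)/3) = 4 - 2*J/3 - o/3 - o*(-21*o + 12*J)/3)
307/F(K(0), 0) = 307/(4 + 7*0**2 - 2/3*0 - 1/3*0 - 4*0*0) = 307/(4 + 7*0 + 0 + 0 + 0) = 307/(4 + 0 + 0 + 0 + 0) = 307/4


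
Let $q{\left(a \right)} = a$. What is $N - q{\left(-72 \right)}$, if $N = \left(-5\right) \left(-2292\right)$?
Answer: $11532$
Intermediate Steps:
$N = 11460$
$N - q{\left(-72 \right)} = 11460 - -72 = 11460 + 72 = 11532$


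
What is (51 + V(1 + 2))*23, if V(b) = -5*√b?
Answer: 1173 - 115*√3 ≈ 973.81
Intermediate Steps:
(51 + V(1 + 2))*23 = (51 - 5*√(1 + 2))*23 = (51 - 5*√3)*23 = 1173 - 115*√3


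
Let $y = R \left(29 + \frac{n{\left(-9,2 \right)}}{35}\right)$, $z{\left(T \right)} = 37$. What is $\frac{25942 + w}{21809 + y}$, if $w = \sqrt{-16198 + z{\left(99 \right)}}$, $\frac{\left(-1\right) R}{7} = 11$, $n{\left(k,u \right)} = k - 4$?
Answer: $\frac{129710}{98023} + \frac{5 i \sqrt{16161}}{98023} \approx 1.3233 + 0.0064845 i$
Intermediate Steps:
$n{\left(k,u \right)} = -4 + k$ ($n{\left(k,u \right)} = k - 4 = -4 + k$)
$R = -77$ ($R = \left(-7\right) 11 = -77$)
$w = i \sqrt{16161}$ ($w = \sqrt{-16198 + 37} = \sqrt{-16161} = i \sqrt{16161} \approx 127.13 i$)
$y = - \frac{11022}{5}$ ($y = - 77 \left(29 + \frac{-4 - 9}{35}\right) = - 77 \left(29 - \frac{13}{35}\right) = \left(-77\right) \frac{1002}{35} = - \frac{11022}{5} \approx -2204.4$)
$\frac{25942 + w}{21809 + y} = \frac{25942 + i \sqrt{16161}}{21809 - \frac{11022}{5}} = \frac{25942 + i \sqrt{16161}}{\frac{98023}{5}} = \left(25942 + i \sqrt{16161}\right) \frac{5}{98023} = \frac{129710}{98023} + \frac{5 i \sqrt{16161}}{98023}$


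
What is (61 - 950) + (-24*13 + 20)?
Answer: -1181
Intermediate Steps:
(61 - 950) + (-24*13 + 20) = -889 + (-312 + 20) = -889 - 292 = -1181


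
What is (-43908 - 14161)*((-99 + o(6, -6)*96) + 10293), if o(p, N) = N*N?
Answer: -792641850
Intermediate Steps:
o(p, N) = N²
(-43908 - 14161)*((-99 + o(6, -6)*96) + 10293) = (-43908 - 14161)*((-99 + (-6)²*96) + 10293) = -58069*((-99 + 36*96) + 10293) = -58069*((-99 + 3456) + 10293) = -58069*(3357 + 10293) = -58069*13650 = -792641850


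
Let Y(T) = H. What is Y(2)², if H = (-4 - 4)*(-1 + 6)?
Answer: 1600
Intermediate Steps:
H = -40 (H = -8*5 = -40)
Y(T) = -40
Y(2)² = (-40)² = 1600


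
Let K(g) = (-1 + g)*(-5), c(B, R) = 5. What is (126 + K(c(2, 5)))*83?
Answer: 8798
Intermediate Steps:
K(g) = 5 - 5*g
(126 + K(c(2, 5)))*83 = (126 + (5 - 5*5))*83 = (126 + (5 - 25))*83 = (126 - 20)*83 = 106*83 = 8798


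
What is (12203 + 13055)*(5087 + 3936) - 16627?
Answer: 227886307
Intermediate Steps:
(12203 + 13055)*(5087 + 3936) - 16627 = 25258*9023 - 16627 = 227902934 - 16627 = 227886307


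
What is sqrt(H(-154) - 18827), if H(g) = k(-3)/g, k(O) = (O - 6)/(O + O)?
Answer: I*sqrt(446501363)/154 ≈ 137.21*I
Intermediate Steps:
k(O) = (-6 + O)/(2*O) (k(O) = (-6 + O)/((2*O)) = (-6 + O)*(1/(2*O)) = (-6 + O)/(2*O))
H(g) = 3/(2*g) (H(g) = ((1/2)*(-6 - 3)/(-3))/g = ((1/2)*(-1/3)*(-9))/g = 3/(2*g))
sqrt(H(-154) - 18827) = sqrt((3/2)/(-154) - 18827) = sqrt((3/2)*(-1/154) - 18827) = sqrt(-3/308 - 18827) = sqrt(-5798719/308) = I*sqrt(446501363)/154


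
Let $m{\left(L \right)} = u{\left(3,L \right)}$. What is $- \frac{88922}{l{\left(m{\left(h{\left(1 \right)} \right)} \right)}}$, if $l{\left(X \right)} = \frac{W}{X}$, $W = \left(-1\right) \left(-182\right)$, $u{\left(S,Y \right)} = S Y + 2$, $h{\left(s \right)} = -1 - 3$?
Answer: $\frac{444610}{91} \approx 4885.8$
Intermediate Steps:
$h{\left(s \right)} = -4$
$u{\left(S,Y \right)} = 2 + S Y$
$m{\left(L \right)} = 2 + 3 L$
$W = 182$
$l{\left(X \right)} = \frac{182}{X}$
$- \frac{88922}{l{\left(m{\left(h{\left(1 \right)} \right)} \right)}} = - \frac{88922}{182 \frac{1}{2 + 3 \left(-4\right)}} = - \frac{88922}{182 \frac{1}{2 - 12}} = - \frac{88922}{182 \frac{1}{-10}} = - \frac{88922}{182 \left(- \frac{1}{10}\right)} = - \frac{88922}{- \frac{91}{5}} = \left(-88922\right) \left(- \frac{5}{91}\right) = \frac{444610}{91}$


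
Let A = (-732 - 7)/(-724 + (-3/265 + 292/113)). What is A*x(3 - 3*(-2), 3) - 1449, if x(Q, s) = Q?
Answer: -31103784216/21603139 ≈ -1439.8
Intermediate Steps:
A = 22129355/21603139 (A = -739/(-724 + (-3*1/265 + 292*(1/113))) = -739/(-724 + (-3/265 + 292/113)) = -739/(-724 + 77041/29945) = -739/(-21603139/29945) = -739*(-29945/21603139) = 22129355/21603139 ≈ 1.0244)
A*x(3 - 3*(-2), 3) - 1449 = 22129355*(3 - 3*(-2))/21603139 - 1449 = 22129355*(3 + 6)/21603139 - 1449 = (22129355/21603139)*9 - 1449 = 199164195/21603139 - 1449 = -31103784216/21603139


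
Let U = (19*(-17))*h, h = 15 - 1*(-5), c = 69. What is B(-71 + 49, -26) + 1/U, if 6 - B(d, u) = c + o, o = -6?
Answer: -368221/6460 ≈ -57.000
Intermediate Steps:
h = 20 (h = 15 + 5 = 20)
B(d, u) = -57 (B(d, u) = 6 - (69 - 6) = 6 - 1*63 = 6 - 63 = -57)
U = -6460 (U = (19*(-17))*20 = -323*20 = -6460)
B(-71 + 49, -26) + 1/U = -57 + 1/(-6460) = -57 - 1/6460 = -368221/6460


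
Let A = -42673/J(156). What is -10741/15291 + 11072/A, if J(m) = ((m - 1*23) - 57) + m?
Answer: -39736403557/652512843 ≈ -60.898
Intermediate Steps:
J(m) = -80 + 2*m (J(m) = ((m - 23) - 57) + m = ((-23 + m) - 57) + m = (-80 + m) + m = -80 + 2*m)
A = -42673/232 (A = -42673/(-80 + 2*156) = -42673/(-80 + 312) = -42673/232 ≈ -183.94)
-10741/15291 + 11072/A = -10741/15291 + 11072/(-42673/232) = -10741*1/15291 + 11072*(-232/42673) = -10741/15291 - 2568704/42673 = -39736403557/652512843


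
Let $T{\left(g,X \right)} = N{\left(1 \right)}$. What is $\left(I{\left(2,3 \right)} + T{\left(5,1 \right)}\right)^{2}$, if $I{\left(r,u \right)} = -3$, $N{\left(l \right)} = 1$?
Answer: $4$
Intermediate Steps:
$T{\left(g,X \right)} = 1$
$\left(I{\left(2,3 \right)} + T{\left(5,1 \right)}\right)^{2} = \left(-3 + 1\right)^{2} = \left(-2\right)^{2} = 4$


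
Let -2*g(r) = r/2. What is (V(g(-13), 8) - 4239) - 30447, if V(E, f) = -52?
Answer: -34738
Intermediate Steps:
g(r) = -r/4 (g(r) = -r/(2*2) = -r/4)
(V(g(-13), 8) - 4239) - 30447 = (-52 - 4239) - 30447 = -4291 - 30447 = -34738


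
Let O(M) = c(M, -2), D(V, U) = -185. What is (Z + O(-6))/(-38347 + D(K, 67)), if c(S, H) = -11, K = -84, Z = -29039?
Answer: 14525/19266 ≈ 0.75392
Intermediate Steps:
O(M) = -11
(Z + O(-6))/(-38347 + D(K, 67)) = (-29039 - 11)/(-38347 - 185) = -29050/(-38532) = -29050*(-1/38532) = 14525/19266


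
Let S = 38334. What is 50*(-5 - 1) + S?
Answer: 38034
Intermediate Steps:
50*(-5 - 1) + S = 50*(-5 - 1) + 38334 = 50*(-6) + 38334 = -300 + 38334 = 38034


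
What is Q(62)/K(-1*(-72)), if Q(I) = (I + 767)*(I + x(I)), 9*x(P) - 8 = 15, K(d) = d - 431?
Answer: -481649/3231 ≈ -149.07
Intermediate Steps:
K(d) = -431 + d
x(P) = 23/9 (x(P) = 8/9 + (⅑)*15 = 8/9 + 5/3 = 23/9)
Q(I) = (767 + I)*(23/9 + I) (Q(I) = (I + 767)*(I + 23/9) = (767 + I)*(23/9 + I))
Q(62)/K(-1*(-72)) = (17641/9 + 62² + (6926/9)*62)/(-431 - 1*(-72)) = (17641/9 + 3844 + 429412/9)/(-431 + 72) = (481649/9)/(-359) = (481649/9)*(-1/359) = -481649/3231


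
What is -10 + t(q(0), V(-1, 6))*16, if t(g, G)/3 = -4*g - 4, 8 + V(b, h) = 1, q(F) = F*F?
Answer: -202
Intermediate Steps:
q(F) = F²
V(b, h) = -7 (V(b, h) = -8 + 1 = -7)
t(g, G) = -12 - 12*g (t(g, G) = 3*(-4*g - 4) = 3*(-4 - 4*g) = -12 - 12*g)
-10 + t(q(0), V(-1, 6))*16 = -10 + (-12 - 12*0²)*16 = -10 + (-12 - 12*0)*16 = -10 + (-12 + 0)*16 = -10 - 12*16 = -10 - 192 = -202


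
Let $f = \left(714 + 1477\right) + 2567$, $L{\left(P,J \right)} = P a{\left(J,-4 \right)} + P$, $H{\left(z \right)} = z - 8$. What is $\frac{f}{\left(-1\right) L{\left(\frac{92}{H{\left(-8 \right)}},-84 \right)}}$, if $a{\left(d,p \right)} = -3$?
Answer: $- \frac{9516}{23} \approx -413.74$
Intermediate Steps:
$H{\left(z \right)} = -8 + z$
$L{\left(P,J \right)} = - 2 P$ ($L{\left(P,J \right)} = P \left(-3\right) + P = - 3 P + P = - 2 P$)
$f = 4758$ ($f = 2191 + 2567 = 4758$)
$\frac{f}{\left(-1\right) L{\left(\frac{92}{H{\left(-8 \right)}},-84 \right)}} = \frac{4758}{\left(-1\right) \left(- 2 \frac{92}{-8 - 8}\right)} = \frac{4758}{\left(-1\right) \left(- 2 \frac{92}{-16}\right)} = \frac{4758}{\left(-1\right) \left(- 2 \cdot 92 \left(- \frac{1}{16}\right)\right)} = \frac{4758}{\left(-1\right) \left(\left(-2\right) \left(- \frac{23}{4}\right)\right)} = \frac{4758}{\left(-1\right) \frac{23}{2}} = \frac{4758}{- \frac{23}{2}} = 4758 \left(- \frac{2}{23}\right) = - \frac{9516}{23}$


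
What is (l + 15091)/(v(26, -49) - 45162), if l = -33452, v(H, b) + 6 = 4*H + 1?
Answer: 18361/45063 ≈ 0.40745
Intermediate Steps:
v(H, b) = -5 + 4*H (v(H, b) = -6 + (4*H + 1) = -6 + (1 + 4*H) = -5 + 4*H)
(l + 15091)/(v(26, -49) - 45162) = (-33452 + 15091)/((-5 + 4*26) - 45162) = -18361/((-5 + 104) - 45162) = -18361/(99 - 45162) = -18361/(-45063) = -18361*(-1/45063) = 18361/45063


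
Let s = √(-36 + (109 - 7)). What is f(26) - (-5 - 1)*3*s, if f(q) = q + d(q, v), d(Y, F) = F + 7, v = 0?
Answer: 33 + 18*√66 ≈ 179.23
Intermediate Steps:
d(Y, F) = 7 + F
s = √66 (s = √(-36 + 102) = √66 ≈ 8.1240)
f(q) = 7 + q (f(q) = q + (7 + 0) = q + 7 = 7 + q)
f(26) - (-5 - 1)*3*s = (7 + 26) - (-5 - 1)*3*√66 = 33 - (-6*3)*√66 = 33 - (-18)*√66 = 33 + 18*√66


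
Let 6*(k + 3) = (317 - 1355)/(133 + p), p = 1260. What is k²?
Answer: 18939904/1940449 ≈ 9.7606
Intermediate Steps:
k = -4352/1393 (k = -3 + ((317 - 1355)/(133 + 1260))/6 = -3 + (-1038/1393)/6 = -3 + (-1038*1/1393)/6 = -3 + (⅙)*(-1038/1393) = -3 - 173/1393 = -4352/1393 ≈ -3.1242)
k² = (-4352/1393)² = 18939904/1940449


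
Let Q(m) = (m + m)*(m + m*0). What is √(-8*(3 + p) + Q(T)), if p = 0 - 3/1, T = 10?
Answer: 10*√2 ≈ 14.142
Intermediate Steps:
Q(m) = 2*m² (Q(m) = (2*m)*(m + 0) = (2*m)*m = 2*m²)
p = -3 (p = 0 - 3 = -3)
√(-8*(3 + p) + Q(T)) = √(-8*(3 - 3) + 2*10²) = √(-8*0 + 2*100) = √(0 + 200) = √200 = 10*√2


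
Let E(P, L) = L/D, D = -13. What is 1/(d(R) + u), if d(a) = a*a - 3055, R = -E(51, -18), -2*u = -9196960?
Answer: 169/776627149 ≈ 2.1761e-7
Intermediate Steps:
u = 4598480 (u = -½*(-9196960) = 4598480)
E(P, L) = -L/13 (E(P, L) = L/(-13) = L*(-1/13) = -L/13)
R = -18/13 (R = -(-1)*(-18)/13 = -1*18/13 = -18/13 ≈ -1.3846)
d(a) = -3055 + a² (d(a) = a² - 3055 = -3055 + a²)
1/(d(R) + u) = 1/((-3055 + (-18/13)²) + 4598480) = 1/((-3055 + 324/169) + 4598480) = 1/(-515971/169 + 4598480) = 1/(776627149/169) = 169/776627149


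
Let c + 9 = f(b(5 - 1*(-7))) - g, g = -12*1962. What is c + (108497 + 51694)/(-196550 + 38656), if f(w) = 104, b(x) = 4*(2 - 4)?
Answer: 3732296075/157894 ≈ 23638.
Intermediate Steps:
b(x) = -8 (b(x) = 4*(-2) = -8)
g = -23544
c = 23639 (c = -9 + (104 - 1*(-23544)) = -9 + (104 + 23544) = -9 + 23648 = 23639)
c + (108497 + 51694)/(-196550 + 38656) = 23639 + (108497 + 51694)/(-196550 + 38656) = 23639 + 160191/(-157894) = 23639 + 160191*(-1/157894) = 23639 - 160191/157894 = 3732296075/157894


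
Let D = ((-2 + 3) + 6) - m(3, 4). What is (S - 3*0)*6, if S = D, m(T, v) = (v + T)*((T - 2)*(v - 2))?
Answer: -42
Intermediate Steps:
m(T, v) = (-2 + T)*(-2 + v)*(T + v) (m(T, v) = (T + v)*((-2 + T)*(-2 + v)) = (-2 + T)*(-2 + v)*(T + v))
D = -7 (D = ((-2 + 3) + 6) - (-2*3² - 2*4² + 4*3 + 4*4 + 3*4² + 4*3² - 4*3*4) = (1 + 6) - (-2*9 - 2*16 + 12 + 16 + 3*16 + 4*9 - 48) = 7 - (-18 - 32 + 12 + 16 + 48 + 36 - 48) = 7 - 1*14 = 7 - 14 = -7)
S = -7
(S - 3*0)*6 = (-7 - 3*0)*6 = (-7 + 0)*6 = -7*6 = -42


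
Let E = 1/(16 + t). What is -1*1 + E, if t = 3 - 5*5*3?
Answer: -57/56 ≈ -1.0179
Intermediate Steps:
t = -72 (t = 3 - 25*3 = 3 - 75 = -72)
E = -1/56 (E = 1/(16 - 72) = 1/(-56) = -1/56 ≈ -0.017857)
-1*1 + E = -1*1 - 1/56 = -1 - 1/56 = -57/56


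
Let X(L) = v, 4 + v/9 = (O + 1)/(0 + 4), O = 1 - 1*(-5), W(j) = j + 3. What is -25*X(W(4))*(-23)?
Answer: -46575/4 ≈ -11644.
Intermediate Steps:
W(j) = 3 + j
O = 6 (O = 1 + 5 = 6)
v = -81/4 (v = -36 + 9*((6 + 1)/(0 + 4)) = -36 + 9*(7/4) = -36 + 63/4 = -81/4 ≈ -20.250)
X(L) = -81/4
-25*X(W(4))*(-23) = -25*(-81/4)*(-23) = (2025/4)*(-23) = -46575/4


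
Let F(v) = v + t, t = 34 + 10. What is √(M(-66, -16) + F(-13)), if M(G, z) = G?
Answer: I*√35 ≈ 5.9161*I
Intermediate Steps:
t = 44
F(v) = 44 + v (F(v) = v + 44 = 44 + v)
√(M(-66, -16) + F(-13)) = √(-66 + (44 - 13)) = √(-66 + 31) = √(-35) = I*√35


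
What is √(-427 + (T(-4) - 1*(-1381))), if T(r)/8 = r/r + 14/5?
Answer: √24610/5 ≈ 31.375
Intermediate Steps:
T(r) = 152/5 (T(r) = 8*(r/r + 14/5) = 8*(1 + 14*(⅕)) = 8*(1 + 14/5) = 8*(19/5) = 152/5)
√(-427 + (T(-4) - 1*(-1381))) = √(-427 + (152/5 - 1*(-1381))) = √(-427 + (152/5 + 1381)) = √(-427 + 7057/5) = √(4922/5) = √24610/5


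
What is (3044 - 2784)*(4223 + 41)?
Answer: 1108640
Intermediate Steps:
(3044 - 2784)*(4223 + 41) = 260*4264 = 1108640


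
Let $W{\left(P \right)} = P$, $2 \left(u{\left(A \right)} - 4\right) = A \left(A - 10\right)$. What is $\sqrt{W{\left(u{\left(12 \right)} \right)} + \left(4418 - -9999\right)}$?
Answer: $\sqrt{14433} \approx 120.14$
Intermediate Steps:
$u{\left(A \right)} = 4 + \frac{A \left(-10 + A\right)}{2}$ ($u{\left(A \right)} = 4 + \frac{A \left(A - 10\right)}{2} = 4 + \frac{A \left(-10 + A\right)}{2}$)
$\sqrt{W{\left(u{\left(12 \right)} \right)} + \left(4418 - -9999\right)} = \sqrt{\left(4 + \frac{12^{2}}{2} - 60\right) + \left(4418 - -9999\right)} = \sqrt{\left(4 + \frac{1}{2} \cdot 144 - 60\right) + \left(4418 + 9999\right)} = \sqrt{\left(4 + 72 - 60\right) + 14417} = \sqrt{16 + 14417} = \sqrt{14433}$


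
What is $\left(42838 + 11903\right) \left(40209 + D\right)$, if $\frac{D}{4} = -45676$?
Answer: $-7800318795$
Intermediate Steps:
$D = -182704$ ($D = 4 \left(-45676\right) = -182704$)
$\left(42838 + 11903\right) \left(40209 + D\right) = \left(42838 + 11903\right) \left(40209 - 182704\right) = 54741 \left(-142495\right) = -7800318795$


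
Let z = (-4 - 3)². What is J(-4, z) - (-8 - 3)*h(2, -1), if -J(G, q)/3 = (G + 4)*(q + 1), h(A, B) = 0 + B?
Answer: -11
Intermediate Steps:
h(A, B) = B
z = 49 (z = (-7)² = 49)
J(G, q) = -3*(1 + q)*(4 + G) (J(G, q) = -3*(G + 4)*(q + 1) = -3*(4 + G)*(1 + q) = -3*(1 + q)*(4 + G))
J(-4, z) - (-8 - 3)*h(2, -1) = (-12 - 12*49 - 3*(-4) - 3*(-4)*49) - (-8 - 3)*(-1) = (-12 - 588 + 12 + 588) - (-11)*(-1) = 0 - 1*11 = 0 - 11 = -11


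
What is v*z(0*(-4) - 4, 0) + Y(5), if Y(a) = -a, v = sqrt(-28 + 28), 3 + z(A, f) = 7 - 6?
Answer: -5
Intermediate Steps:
z(A, f) = -2 (z(A, f) = -3 + (7 - 6) = -3 + 1 = -2)
v = 0 (v = sqrt(0) = 0)
v*z(0*(-4) - 4, 0) + Y(5) = 0*(-2) - 1*5 = 0 - 5 = -5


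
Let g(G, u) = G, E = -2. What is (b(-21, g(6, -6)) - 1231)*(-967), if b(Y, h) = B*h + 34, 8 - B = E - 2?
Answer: 1087875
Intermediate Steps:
B = 12 (B = 8 - (-2 - 2) = 8 - 1*(-4) = 8 + 4 = 12)
b(Y, h) = 34 + 12*h (b(Y, h) = 12*h + 34 = 34 + 12*h)
(b(-21, g(6, -6)) - 1231)*(-967) = ((34 + 12*6) - 1231)*(-967) = ((34 + 72) - 1231)*(-967) = (106 - 1231)*(-967) = -1125*(-967) = 1087875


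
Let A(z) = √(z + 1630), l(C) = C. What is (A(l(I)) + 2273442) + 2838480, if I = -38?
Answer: 5111922 + 2*√398 ≈ 5.1120e+6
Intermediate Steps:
A(z) = √(1630 + z)
(A(l(I)) + 2273442) + 2838480 = (√(1630 - 38) + 2273442) + 2838480 = (√1592 + 2273442) + 2838480 = (2*√398 + 2273442) + 2838480 = (2273442 + 2*√398) + 2838480 = 5111922 + 2*√398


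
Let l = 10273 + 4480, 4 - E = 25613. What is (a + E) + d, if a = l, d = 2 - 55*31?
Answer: -12559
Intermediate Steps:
d = -1703 (d = 2 - 1705 = -1703)
E = -25609 (E = 4 - 1*25613 = 4 - 25613 = -25609)
l = 14753
a = 14753
(a + E) + d = (14753 - 25609) - 1703 = -10856 - 1703 = -12559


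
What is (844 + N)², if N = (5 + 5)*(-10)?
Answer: 553536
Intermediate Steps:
N = -100 (N = 10*(-10) = -100)
(844 + N)² = (844 - 100)² = 744² = 553536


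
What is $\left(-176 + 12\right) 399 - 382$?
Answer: $-65818$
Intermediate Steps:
$\left(-176 + 12\right) 399 - 382 = \left(-164\right) 399 - 382 = -65436 - 382 = -65818$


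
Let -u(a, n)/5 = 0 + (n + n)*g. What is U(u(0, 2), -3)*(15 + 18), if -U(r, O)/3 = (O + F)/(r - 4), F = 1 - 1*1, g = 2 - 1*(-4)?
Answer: -297/124 ≈ -2.3952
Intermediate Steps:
g = 6 (g = 2 + 4 = 6)
F = 0 (F = 1 - 1 = 0)
u(a, n) = -60*n (u(a, n) = -5*(0 + (n + n)*6) = -5*(0 + (2*n)*6) = -5*(0 + 12*n) = -60*n)
U(r, O) = -3*O/(-4 + r) (U(r, O) = -3*(O + 0)/(r - 4) = -3*O/(-4 + r))
U(u(0, 2), -3)*(15 + 18) = (-3*(-3)/(-4 - 60*2))*(15 + 18) = -3*(-3)/(-4 - 120)*33 = -3*(-3)/(-124)*33 = -3*(-3)*(-1/124)*33 = -9/124*33 = -297/124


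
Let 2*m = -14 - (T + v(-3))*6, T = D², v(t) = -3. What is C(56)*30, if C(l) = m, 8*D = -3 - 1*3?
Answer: 75/8 ≈ 9.3750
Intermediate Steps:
D = -¾ (D = (-3 - 1*3)/8 = (-3 - 3)/8 = (⅛)*(-6) = -¾ ≈ -0.75000)
T = 9/16 (T = (-¾)² = 9/16 ≈ 0.56250)
m = 5/16 (m = (-14 - (9/16 - 3)*6)/2 = (-14 - (-39)*6/16)/2 = (-14 - 1*(-117/8))/2 = (-14 + 117/8)/2 = (½)*(5/8) = 5/16 ≈ 0.31250)
C(l) = 5/16
C(56)*30 = (5/16)*30 = 75/8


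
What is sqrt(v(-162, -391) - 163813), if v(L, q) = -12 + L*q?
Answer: I*sqrt(100483) ≈ 316.99*I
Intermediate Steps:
sqrt(v(-162, -391) - 163813) = sqrt((-12 - 162*(-391)) - 163813) = sqrt((-12 + 63342) - 163813) = sqrt(63330 - 163813) = sqrt(-100483) = I*sqrt(100483)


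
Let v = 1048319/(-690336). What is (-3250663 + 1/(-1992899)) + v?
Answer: -4472166477862231549/1375769924064 ≈ -3.2507e+6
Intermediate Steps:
v = -1048319/690336 (v = 1048319*(-1/690336) = -1048319/690336 ≈ -1.5186)
(-3250663 + 1/(-1992899)) + v = (-3250663 + 1/(-1992899)) - 1048319/690336 = (-3250663 - 1/1992899) - 1048319/690336 = -6478243042038/1992899 - 1048319/690336 = -4472166477862231549/1375769924064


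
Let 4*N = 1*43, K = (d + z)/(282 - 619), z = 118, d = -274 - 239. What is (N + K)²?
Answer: 258277041/1817104 ≈ 142.14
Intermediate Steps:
d = -513
K = 395/337 (K = (-513 + 118)/(282 - 619) = -395/(-337) = -395*(-1/337) = 395/337 ≈ 1.1721)
N = 43/4 (N = (1*43)/4 = (¼)*43 = 43/4 ≈ 10.750)
(N + K)² = (43/4 + 395/337)² = (16071/1348)² = 258277041/1817104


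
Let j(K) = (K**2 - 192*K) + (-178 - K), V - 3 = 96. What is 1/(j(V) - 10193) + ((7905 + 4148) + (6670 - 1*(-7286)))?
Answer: 511779092/19677 ≈ 26009.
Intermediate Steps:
V = 99 (V = 3 + 96 = 99)
j(K) = -178 + K**2 - 193*K
1/(j(V) - 10193) + ((7905 + 4148) + (6670 - 1*(-7286))) = 1/((-178 + 99**2 - 193*99) - 10193) + ((7905 + 4148) + (6670 - 1*(-7286))) = 1/((-178 + 9801 - 19107) - 10193) + (12053 + (6670 + 7286)) = 1/(-9484 - 10193) + (12053 + 13956) = 1/(-19677) + 26009 = -1/19677 + 26009 = 511779092/19677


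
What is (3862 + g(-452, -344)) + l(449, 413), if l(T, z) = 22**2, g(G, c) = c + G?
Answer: 3550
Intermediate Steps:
g(G, c) = G + c
l(T, z) = 484
(3862 + g(-452, -344)) + l(449, 413) = (3862 + (-452 - 344)) + 484 = (3862 - 796) + 484 = 3066 + 484 = 3550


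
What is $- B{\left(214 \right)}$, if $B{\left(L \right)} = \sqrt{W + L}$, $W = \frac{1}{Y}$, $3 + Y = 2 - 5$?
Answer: $- \frac{\sqrt{7698}}{6} \approx -14.623$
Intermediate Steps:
$Y = -6$ ($Y = -3 + \left(2 - 5\right) = -3 - 3 = -6$)
$W = - \frac{1}{6}$ ($W = \frac{1}{-6} = - \frac{1}{6} \approx -0.16667$)
$B{\left(L \right)} = \sqrt{- \frac{1}{6} + L}$
$- B{\left(214 \right)} = - \frac{\sqrt{-6 + 36 \cdot 214}}{6} = - \frac{\sqrt{-6 + 7704}}{6} = - \frac{\sqrt{7698}}{6}$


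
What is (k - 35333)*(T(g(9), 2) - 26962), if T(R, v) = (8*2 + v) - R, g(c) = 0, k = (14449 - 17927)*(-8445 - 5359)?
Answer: -1292637834176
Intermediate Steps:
k = 48010312 (k = -3478*(-13804) = 48010312)
T(R, v) = 16 + v - R (T(R, v) = (16 + v) - R = 16 + v - R)
(k - 35333)*(T(g(9), 2) - 26962) = (48010312 - 35333)*((16 + 2 - 1*0) - 26962) = 47974979*((16 + 2 + 0) - 26962) = 47974979*(18 - 26962) = 47974979*(-26944) = -1292637834176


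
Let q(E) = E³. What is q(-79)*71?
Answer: -35005769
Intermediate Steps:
q(-79)*71 = (-79)³*71 = -493039*71 = -35005769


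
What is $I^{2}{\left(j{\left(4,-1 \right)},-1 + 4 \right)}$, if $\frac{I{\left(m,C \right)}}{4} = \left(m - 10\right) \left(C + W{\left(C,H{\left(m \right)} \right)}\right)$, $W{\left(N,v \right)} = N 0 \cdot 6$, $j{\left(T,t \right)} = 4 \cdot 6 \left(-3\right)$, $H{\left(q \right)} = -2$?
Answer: $968256$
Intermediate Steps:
$j{\left(T,t \right)} = -72$ ($j{\left(T,t \right)} = 24 \left(-3\right) = -72$)
$W{\left(N,v \right)} = 0$ ($W{\left(N,v \right)} = 0 \cdot 6 = 0$)
$I{\left(m,C \right)} = 4 C \left(-10 + m\right)$ ($I{\left(m,C \right)} = 4 \left(m - 10\right) \left(C + 0\right) = 4 \left(-10 + m\right) C = 4 C \left(-10 + m\right)$)
$I^{2}{\left(j{\left(4,-1 \right)},-1 + 4 \right)} = \left(4 \left(-1 + 4\right) \left(-10 - 72\right)\right)^{2} = \left(4 \cdot 3 \left(-82\right)\right)^{2} = \left(-984\right)^{2} = 968256$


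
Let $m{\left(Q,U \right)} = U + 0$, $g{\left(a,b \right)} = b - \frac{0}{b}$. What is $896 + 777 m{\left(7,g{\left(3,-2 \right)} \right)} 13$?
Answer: $-19306$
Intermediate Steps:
$g{\left(a,b \right)} = b$ ($g{\left(a,b \right)} = b - 0 = b + 0 = b$)
$m{\left(Q,U \right)} = U$
$896 + 777 m{\left(7,g{\left(3,-2 \right)} \right)} 13 = 896 + 777 \left(\left(-2\right) 13\right) = 896 + 777 \left(-26\right) = 896 - 20202 = -19306$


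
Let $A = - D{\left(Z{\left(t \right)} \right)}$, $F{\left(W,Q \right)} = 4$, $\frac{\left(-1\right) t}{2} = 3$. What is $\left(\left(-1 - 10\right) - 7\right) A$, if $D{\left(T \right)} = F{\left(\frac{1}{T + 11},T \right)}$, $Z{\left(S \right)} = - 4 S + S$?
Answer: $72$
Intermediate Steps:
$t = -6$ ($t = \left(-2\right) 3 = -6$)
$Z{\left(S \right)} = - 3 S$
$D{\left(T \right)} = 4$
$A = -4$ ($A = \left(-1\right) 4 = -4$)
$\left(\left(-1 - 10\right) - 7\right) A = \left(\left(-1 - 10\right) - 7\right) \left(-4\right) = \left(-11 - 7\right) \left(-4\right) = \left(-18\right) \left(-4\right) = 72$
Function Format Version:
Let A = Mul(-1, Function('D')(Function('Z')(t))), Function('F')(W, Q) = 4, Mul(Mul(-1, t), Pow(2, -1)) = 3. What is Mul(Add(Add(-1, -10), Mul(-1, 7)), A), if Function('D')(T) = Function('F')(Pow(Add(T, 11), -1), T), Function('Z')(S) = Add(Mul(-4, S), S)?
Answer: 72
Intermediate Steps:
t = -6 (t = Mul(-2, 3) = -6)
Function('Z')(S) = Mul(-3, S)
Function('D')(T) = 4
A = -4 (A = Mul(-1, 4) = -4)
Mul(Add(Add(-1, -10), Mul(-1, 7)), A) = Mul(Add(Add(-1, -10), Mul(-1, 7)), -4) = Mul(Add(-11, -7), -4) = Mul(-18, -4) = 72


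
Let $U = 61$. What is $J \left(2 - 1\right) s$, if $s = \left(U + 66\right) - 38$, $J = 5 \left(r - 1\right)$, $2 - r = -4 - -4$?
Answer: $445$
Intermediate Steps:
$r = 2$ ($r = 2 - \left(-4 - -4\right) = 2 - \left(-4 + 4\right) = 2 - 0 = 2 + 0 = 2$)
$J = 5$ ($J = 5 \left(2 - 1\right) = 5 \cdot 1 = 5$)
$s = 89$ ($s = \left(61 + 66\right) - 38 = 127 - 38 = 89$)
$J \left(2 - 1\right) s = 5 \left(2 - 1\right) 89 = 5 \cdot 1 \cdot 89 = 5 \cdot 89 = 445$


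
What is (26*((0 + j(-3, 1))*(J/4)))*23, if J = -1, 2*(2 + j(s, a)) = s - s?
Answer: 299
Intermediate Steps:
j(s, a) = -2 (j(s, a) = -2 + (s - s)/2 = -2 + (½)*0 = -2 + 0 = -2)
(26*((0 + j(-3, 1))*(J/4)))*23 = (26*((0 - 2)*(-1/4)))*23 = (26*(-(-2)/4))*23 = (26*(-2*(-¼)))*23 = (26*(½))*23 = 13*23 = 299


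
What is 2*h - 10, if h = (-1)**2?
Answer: -8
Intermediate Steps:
h = 1
2*h - 10 = 2*1 - 10 = 2 - 10 = -8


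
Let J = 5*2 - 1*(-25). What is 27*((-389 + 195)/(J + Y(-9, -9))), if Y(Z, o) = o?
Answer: -2619/13 ≈ -201.46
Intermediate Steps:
J = 35 (J = 10 + 25 = 35)
27*((-389 + 195)/(J + Y(-9, -9))) = 27*((-389 + 195)/(35 - 9)) = 27*(-194/26) = 27*(-194*1/26) = 27*(-97/13) = -2619/13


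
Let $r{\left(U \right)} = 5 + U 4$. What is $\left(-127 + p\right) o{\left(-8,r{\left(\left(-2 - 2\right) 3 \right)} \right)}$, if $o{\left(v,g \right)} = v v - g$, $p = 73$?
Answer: $-5778$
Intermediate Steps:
$r{\left(U \right)} = 5 + 4 U$
$o{\left(v,g \right)} = v^{2} - g$
$\left(-127 + p\right) o{\left(-8,r{\left(\left(-2 - 2\right) 3 \right)} \right)} = \left(-127 + 73\right) \left(\left(-8\right)^{2} - \left(5 + 4 \left(-2 - 2\right) 3\right)\right) = - 54 \left(64 - \left(5 + 4 \left(\left(-4\right) 3\right)\right)\right) = - 54 \left(64 - \left(5 + 4 \left(-12\right)\right)\right) = - 54 \left(64 - \left(5 - 48\right)\right) = - 54 \left(64 - -43\right) = - 54 \left(64 + 43\right) = \left(-54\right) 107 = -5778$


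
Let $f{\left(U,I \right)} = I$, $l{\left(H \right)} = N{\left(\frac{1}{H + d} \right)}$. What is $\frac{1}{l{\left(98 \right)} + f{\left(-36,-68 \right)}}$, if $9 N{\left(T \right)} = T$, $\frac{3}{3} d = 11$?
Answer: $- \frac{981}{66707} \approx -0.014706$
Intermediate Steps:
$d = 11$
$N{\left(T \right)} = \frac{T}{9}$
$l{\left(H \right)} = \frac{1}{9 \left(11 + H\right)}$ ($l{\left(H \right)} = \frac{1}{9 \left(H + 11\right)} = \frac{1}{9 \left(11 + H\right)}$)
$\frac{1}{l{\left(98 \right)} + f{\left(-36,-68 \right)}} = \frac{1}{\frac{1}{9 \left(11 + 98\right)} - 68} = \frac{1}{\frac{1}{9 \cdot 109} - 68} = \frac{1}{\frac{1}{9} \cdot \frac{1}{109} - 68} = \frac{1}{\frac{1}{981} - 68} = \frac{1}{- \frac{66707}{981}} = - \frac{981}{66707}$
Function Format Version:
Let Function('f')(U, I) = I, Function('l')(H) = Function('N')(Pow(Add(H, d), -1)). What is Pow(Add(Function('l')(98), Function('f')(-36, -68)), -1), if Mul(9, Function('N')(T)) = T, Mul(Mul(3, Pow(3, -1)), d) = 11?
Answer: Rational(-981, 66707) ≈ -0.014706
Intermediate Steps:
d = 11
Function('N')(T) = Mul(Rational(1, 9), T)
Function('l')(H) = Mul(Rational(1, 9), Pow(Add(11, H), -1)) (Function('l')(H) = Mul(Rational(1, 9), Pow(Add(H, 11), -1)) = Mul(Rational(1, 9), Pow(Add(11, H), -1)))
Pow(Add(Function('l')(98), Function('f')(-36, -68)), -1) = Pow(Add(Mul(Rational(1, 9), Pow(Add(11, 98), -1)), -68), -1) = Pow(Add(Mul(Rational(1, 9), Pow(109, -1)), -68), -1) = Pow(Add(Mul(Rational(1, 9), Rational(1, 109)), -68), -1) = Pow(Add(Rational(1, 981), -68), -1) = Pow(Rational(-66707, 981), -1) = Rational(-981, 66707)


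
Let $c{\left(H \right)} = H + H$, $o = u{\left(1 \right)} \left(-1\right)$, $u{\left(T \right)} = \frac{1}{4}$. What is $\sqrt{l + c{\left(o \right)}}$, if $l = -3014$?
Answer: $\frac{i \sqrt{12058}}{2} \approx 54.904 i$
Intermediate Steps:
$u{\left(T \right)} = \frac{1}{4}$
$o = - \frac{1}{4}$ ($o = \frac{1}{4} \left(-1\right) = - \frac{1}{4} \approx -0.25$)
$c{\left(H \right)} = 2 H$
$\sqrt{l + c{\left(o \right)}} = \sqrt{-3014 + 2 \left(- \frac{1}{4}\right)} = \sqrt{-3014 - \frac{1}{2}} = \sqrt{- \frac{6029}{2}} = \frac{i \sqrt{12058}}{2}$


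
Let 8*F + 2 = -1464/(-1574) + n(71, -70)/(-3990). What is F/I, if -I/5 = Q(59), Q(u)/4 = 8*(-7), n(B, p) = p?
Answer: -47207/401936640 ≈ -0.00011745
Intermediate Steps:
Q(u) = -224 (Q(u) = 4*(8*(-7)) = 4*(-56) = -224)
I = 1120 (I = -5*(-224) = 1120)
F = -47207/358872 (F = -¼ + (-1464/(-1574) - 70/(-3990))/8 = -¼ + (-1464*(-1/1574) - 70*(-1/3990))/8 = -¼ + (732/787 + 1/57)/8 = -¼ + (⅛)*(42511/44859) = -¼ + 42511/358872 = -47207/358872 ≈ -0.13154)
F/I = -47207/358872/1120 = -47207/358872*1/1120 = -47207/401936640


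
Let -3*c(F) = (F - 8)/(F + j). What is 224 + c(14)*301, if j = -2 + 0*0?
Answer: 1043/6 ≈ 173.83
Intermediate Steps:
j = -2 (j = -2 + 0 = -2)
c(F) = -(-8 + F)/(3*(-2 + F)) (c(F) = -(F - 8)/(3*(F - 2)) = -(-8 + F)/(3*(-2 + F)))
224 + c(14)*301 = 224 + ((8 - 1*14)/(3*(-2 + 14)))*301 = 224 + ((⅓)*(8 - 14)/12)*301 = 224 + ((⅓)*(1/12)*(-6))*301 = 224 - ⅙*301 = 224 - 301/6 = 1043/6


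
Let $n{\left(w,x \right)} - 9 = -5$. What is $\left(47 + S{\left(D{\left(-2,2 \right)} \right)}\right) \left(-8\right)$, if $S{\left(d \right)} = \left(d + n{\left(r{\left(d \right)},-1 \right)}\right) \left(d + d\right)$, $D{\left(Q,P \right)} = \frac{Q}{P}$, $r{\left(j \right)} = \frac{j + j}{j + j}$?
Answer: $-328$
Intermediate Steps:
$r{\left(j \right)} = 1$ ($r{\left(j \right)} = \frac{2 j}{2 j} = 2 j \frac{1}{2 j} = 1$)
$n{\left(w,x \right)} = 4$ ($n{\left(w,x \right)} = 9 - 5 = 4$)
$S{\left(d \right)} = 2 d \left(4 + d\right)$ ($S{\left(d \right)} = \left(d + 4\right) \left(d + d\right) = \left(4 + d\right) 2 d = 2 d \left(4 + d\right)$)
$\left(47 + S{\left(D{\left(-2,2 \right)} \right)}\right) \left(-8\right) = \left(47 + 2 \left(- \frac{2}{2}\right) \left(4 - \frac{2}{2}\right)\right) \left(-8\right) = \left(47 + 2 \left(\left(-2\right) \frac{1}{2}\right) \left(4 - 1\right)\right) \left(-8\right) = \left(47 + 2 \left(-1\right) \left(4 - 1\right)\right) \left(-8\right) = \left(47 + 2 \left(-1\right) 3\right) \left(-8\right) = \left(47 - 6\right) \left(-8\right) = 41 \left(-8\right) = -328$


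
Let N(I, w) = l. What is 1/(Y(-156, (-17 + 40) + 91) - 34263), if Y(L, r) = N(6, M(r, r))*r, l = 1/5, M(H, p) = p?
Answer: -5/171201 ≈ -2.9205e-5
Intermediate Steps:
l = ⅕ ≈ 0.20000
N(I, w) = ⅕
Y(L, r) = r/5
1/(Y(-156, (-17 + 40) + 91) - 34263) = 1/(((-17 + 40) + 91)/5 - 34263) = 1/((23 + 91)/5 - 34263) = 1/((⅕)*114 - 34263) = 1/(114/5 - 34263) = 1/(-171201/5) = -5/171201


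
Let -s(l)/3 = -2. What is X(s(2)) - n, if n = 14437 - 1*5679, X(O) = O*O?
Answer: -8722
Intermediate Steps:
s(l) = 6 (s(l) = -3*(-2) = 6)
X(O) = O²
n = 8758 (n = 14437 - 5679 = 8758)
X(s(2)) - n = 6² - 1*8758 = 36 - 8758 = -8722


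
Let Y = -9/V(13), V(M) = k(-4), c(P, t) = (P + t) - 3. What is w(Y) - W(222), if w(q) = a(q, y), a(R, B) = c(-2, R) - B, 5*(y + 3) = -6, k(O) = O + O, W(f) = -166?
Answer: 6653/40 ≈ 166.32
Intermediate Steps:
k(O) = 2*O
y = -21/5 (y = -3 + (⅕)*(-6) = -3 - 6/5 = -21/5 ≈ -4.2000)
c(P, t) = -3 + P + t
V(M) = -8 (V(M) = 2*(-4) = -8)
a(R, B) = -5 + R - B (a(R, B) = (-3 - 2 + R) - B = (-5 + R) - B = -5 + R - B)
Y = 9/8 (Y = -9/(-8) = -9*(-⅛) = 9/8 ≈ 1.1250)
w(q) = -⅘ + q (w(q) = -5 + q - 1*(-21/5) = -5 + q + 21/5 = -⅘ + q)
w(Y) - W(222) = (-⅘ + 9/8) - 1*(-166) = 13/40 + 166 = 6653/40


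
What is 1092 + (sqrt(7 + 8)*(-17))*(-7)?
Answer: 1092 + 119*sqrt(15) ≈ 1552.9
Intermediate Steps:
1092 + (sqrt(7 + 8)*(-17))*(-7) = 1092 + (sqrt(15)*(-17))*(-7) = 1092 - 17*sqrt(15)*(-7) = 1092 + 119*sqrt(15)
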